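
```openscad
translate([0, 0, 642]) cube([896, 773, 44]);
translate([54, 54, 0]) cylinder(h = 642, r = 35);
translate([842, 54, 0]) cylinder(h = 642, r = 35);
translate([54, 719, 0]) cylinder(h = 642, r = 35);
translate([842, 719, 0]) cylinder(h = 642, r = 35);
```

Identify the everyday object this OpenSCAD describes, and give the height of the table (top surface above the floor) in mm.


A table. The table height is 686 mm.

A 896×773×44 slab sits at z = 642 on four Ø70 mm round legs — a table. The top surface is at 642 + 44 = 686 mm.


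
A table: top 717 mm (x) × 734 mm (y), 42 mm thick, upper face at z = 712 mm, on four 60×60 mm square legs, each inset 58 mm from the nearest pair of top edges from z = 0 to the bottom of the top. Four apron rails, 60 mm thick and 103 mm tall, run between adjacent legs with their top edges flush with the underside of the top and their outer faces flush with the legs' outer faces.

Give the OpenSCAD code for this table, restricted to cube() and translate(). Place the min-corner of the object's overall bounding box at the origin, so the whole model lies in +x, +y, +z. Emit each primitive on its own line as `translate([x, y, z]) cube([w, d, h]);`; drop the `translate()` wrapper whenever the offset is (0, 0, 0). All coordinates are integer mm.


translate([0, 0, 670]) cube([717, 734, 42]);
translate([58, 58, 0]) cube([60, 60, 670]);
translate([599, 58, 0]) cube([60, 60, 670]);
translate([58, 616, 0]) cube([60, 60, 670]);
translate([599, 616, 0]) cube([60, 60, 670]);
translate([118, 58, 567]) cube([481, 60, 103]);
translate([118, 616, 567]) cube([481, 60, 103]);
translate([58, 118, 567]) cube([60, 498, 103]);
translate([599, 118, 567]) cube([60, 498, 103]);


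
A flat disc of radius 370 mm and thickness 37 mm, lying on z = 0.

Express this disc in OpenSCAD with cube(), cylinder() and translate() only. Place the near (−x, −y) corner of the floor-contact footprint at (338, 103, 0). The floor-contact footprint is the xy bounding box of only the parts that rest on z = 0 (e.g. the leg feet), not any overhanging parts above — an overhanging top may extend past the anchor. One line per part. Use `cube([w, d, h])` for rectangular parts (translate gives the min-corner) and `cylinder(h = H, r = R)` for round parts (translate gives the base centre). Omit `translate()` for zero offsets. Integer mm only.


translate([708, 473, 0]) cylinder(h = 37, r = 370);


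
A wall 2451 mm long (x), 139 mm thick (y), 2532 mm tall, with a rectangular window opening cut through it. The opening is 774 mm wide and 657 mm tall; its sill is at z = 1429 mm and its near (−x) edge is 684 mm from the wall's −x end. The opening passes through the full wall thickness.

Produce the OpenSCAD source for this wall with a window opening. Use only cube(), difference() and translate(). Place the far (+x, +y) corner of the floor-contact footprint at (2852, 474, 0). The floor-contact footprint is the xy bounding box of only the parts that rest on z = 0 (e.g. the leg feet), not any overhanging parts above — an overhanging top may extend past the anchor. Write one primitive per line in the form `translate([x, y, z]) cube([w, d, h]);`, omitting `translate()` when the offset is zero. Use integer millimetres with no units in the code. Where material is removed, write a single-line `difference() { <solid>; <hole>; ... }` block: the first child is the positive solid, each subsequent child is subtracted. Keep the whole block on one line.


difference() { translate([401, 335, 0]) cube([2451, 139, 2532]); translate([1085, 335, 1429]) cube([774, 139, 657]); }


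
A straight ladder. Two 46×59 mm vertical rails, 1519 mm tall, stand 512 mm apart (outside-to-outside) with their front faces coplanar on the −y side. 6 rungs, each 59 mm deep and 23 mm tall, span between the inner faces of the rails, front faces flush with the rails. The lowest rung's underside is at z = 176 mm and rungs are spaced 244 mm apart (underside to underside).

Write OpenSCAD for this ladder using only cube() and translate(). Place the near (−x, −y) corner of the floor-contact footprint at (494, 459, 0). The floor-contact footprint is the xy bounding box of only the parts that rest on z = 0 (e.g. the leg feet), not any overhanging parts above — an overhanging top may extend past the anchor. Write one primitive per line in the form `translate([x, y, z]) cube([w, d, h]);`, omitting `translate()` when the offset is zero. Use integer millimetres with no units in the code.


translate([494, 459, 0]) cube([46, 59, 1519]);
translate([960, 459, 0]) cube([46, 59, 1519]);
translate([540, 459, 176]) cube([420, 59, 23]);
translate([540, 459, 420]) cube([420, 59, 23]);
translate([540, 459, 664]) cube([420, 59, 23]);
translate([540, 459, 908]) cube([420, 59, 23]);
translate([540, 459, 1152]) cube([420, 59, 23]);
translate([540, 459, 1396]) cube([420, 59, 23]);


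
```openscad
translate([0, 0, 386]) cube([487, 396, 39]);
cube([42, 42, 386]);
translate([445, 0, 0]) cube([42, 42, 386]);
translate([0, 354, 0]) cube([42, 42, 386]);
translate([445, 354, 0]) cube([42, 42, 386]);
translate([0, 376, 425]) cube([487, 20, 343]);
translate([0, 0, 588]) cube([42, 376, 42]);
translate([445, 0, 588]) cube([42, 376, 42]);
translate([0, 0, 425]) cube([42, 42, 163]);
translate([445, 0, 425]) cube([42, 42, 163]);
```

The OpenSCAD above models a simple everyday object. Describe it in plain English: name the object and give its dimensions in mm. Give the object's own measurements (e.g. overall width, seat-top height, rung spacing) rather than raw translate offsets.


A chair. The seat is a 487×396×39 mm slab with its top at z = 425 mm, on four 42×42 mm corner legs (flush with the seat edges, standing on z = 0). A flat backrest 20 mm thick, 343 mm tall, spans the full seat width and rises from the seat top along its +y edge, rear face flush with the rear of the seat. Two armrests of 42×42 mm section run along each side from the seat's front edge to the front of the backrest, top faces 205 mm above the seat top and outer faces flush with the seat's x-edges; a 42×42 mm post under the front of each armrest stands on the seat at the front corner.


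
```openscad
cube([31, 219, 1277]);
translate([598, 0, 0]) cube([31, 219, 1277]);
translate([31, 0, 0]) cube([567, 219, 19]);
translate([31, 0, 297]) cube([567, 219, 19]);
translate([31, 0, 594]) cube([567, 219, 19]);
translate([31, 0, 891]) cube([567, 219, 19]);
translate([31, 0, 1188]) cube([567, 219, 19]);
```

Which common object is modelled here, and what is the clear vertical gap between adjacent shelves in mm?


A bookshelf. The clear shelf gap is 278 mm.

Two tall side panels with 5 horizontal boards between them — a bookshelf. The first two shelf undersides are at z = 0 and z = 297; with shelf thickness 19, the clear gap is 297 − 0 − 19 = 278 mm.


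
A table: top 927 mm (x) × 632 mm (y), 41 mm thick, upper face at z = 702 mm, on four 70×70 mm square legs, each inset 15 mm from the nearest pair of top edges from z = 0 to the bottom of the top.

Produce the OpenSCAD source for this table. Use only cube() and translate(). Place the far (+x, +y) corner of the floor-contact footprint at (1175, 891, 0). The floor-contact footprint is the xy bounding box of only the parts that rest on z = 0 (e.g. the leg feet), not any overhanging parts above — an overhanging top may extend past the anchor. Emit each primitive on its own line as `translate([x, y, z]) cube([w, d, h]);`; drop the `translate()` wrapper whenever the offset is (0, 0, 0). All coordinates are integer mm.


translate([263, 274, 661]) cube([927, 632, 41]);
translate([278, 289, 0]) cube([70, 70, 661]);
translate([1105, 289, 0]) cube([70, 70, 661]);
translate([278, 821, 0]) cube([70, 70, 661]);
translate([1105, 821, 0]) cube([70, 70, 661]);


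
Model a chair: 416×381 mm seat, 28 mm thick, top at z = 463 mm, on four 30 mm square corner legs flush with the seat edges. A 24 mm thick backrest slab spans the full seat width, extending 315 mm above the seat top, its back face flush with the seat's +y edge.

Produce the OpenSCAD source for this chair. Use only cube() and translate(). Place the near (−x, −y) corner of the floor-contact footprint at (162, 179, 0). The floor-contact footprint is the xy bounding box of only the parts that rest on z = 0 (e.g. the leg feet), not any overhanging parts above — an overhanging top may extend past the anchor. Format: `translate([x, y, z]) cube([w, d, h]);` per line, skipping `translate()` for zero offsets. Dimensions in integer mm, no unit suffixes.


// leg_h = 463 - 28 = 435
translate([162, 179, 435]) cube([416, 381, 28]);
translate([162, 179, 0]) cube([30, 30, 435]);
translate([548, 179, 0]) cube([30, 30, 435]);
translate([162, 530, 0]) cube([30, 30, 435]);
translate([548, 530, 0]) cube([30, 30, 435]);
translate([162, 536, 463]) cube([416, 24, 315]);


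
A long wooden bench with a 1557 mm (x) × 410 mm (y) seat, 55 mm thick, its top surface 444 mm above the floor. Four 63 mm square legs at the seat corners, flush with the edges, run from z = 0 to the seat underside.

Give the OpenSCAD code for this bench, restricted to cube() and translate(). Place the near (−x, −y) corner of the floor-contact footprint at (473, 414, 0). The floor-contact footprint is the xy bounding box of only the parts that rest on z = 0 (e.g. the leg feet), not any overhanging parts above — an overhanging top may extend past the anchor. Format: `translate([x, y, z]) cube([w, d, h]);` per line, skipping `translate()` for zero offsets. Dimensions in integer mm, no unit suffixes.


translate([473, 414, 389]) cube([1557, 410, 55]);
translate([473, 414, 0]) cube([63, 63, 389]);
translate([473, 761, 0]) cube([63, 63, 389]);
translate([1967, 414, 0]) cube([63, 63, 389]);
translate([1967, 761, 0]) cube([63, 63, 389]);


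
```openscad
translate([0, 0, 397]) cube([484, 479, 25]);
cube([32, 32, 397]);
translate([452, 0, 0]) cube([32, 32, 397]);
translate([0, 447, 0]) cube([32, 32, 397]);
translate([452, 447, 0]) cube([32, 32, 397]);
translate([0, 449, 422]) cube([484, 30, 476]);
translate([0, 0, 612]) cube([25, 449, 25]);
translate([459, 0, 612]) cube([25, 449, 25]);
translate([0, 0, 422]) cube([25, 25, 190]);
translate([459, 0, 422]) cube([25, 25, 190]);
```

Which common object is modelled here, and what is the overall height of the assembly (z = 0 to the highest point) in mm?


A chair. The overall height is 898 mm.

A slab on four corner posts with a tall panel at the back — a chair. The seat slab sits at z = 397 with thickness 25, and the 476 mm backrest starts at the seat top, so the overall height is 397 + 25 + 476 = 898 mm.


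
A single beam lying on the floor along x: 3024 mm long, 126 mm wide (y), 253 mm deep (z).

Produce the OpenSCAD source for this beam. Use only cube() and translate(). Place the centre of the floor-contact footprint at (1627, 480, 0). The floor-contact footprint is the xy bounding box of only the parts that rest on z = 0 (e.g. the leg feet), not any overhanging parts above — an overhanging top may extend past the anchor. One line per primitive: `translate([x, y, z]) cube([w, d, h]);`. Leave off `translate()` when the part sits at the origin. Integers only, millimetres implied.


translate([115, 417, 0]) cube([3024, 126, 253]);


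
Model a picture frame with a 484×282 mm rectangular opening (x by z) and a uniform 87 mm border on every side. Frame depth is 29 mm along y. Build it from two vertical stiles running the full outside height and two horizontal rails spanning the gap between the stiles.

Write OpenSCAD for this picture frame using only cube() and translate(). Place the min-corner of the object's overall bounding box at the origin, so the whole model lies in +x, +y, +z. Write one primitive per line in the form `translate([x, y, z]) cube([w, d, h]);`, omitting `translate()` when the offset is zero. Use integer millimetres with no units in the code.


cube([87, 29, 456]);
translate([571, 0, 0]) cube([87, 29, 456]);
translate([87, 0, 0]) cube([484, 29, 87]);
translate([87, 0, 369]) cube([484, 29, 87]);


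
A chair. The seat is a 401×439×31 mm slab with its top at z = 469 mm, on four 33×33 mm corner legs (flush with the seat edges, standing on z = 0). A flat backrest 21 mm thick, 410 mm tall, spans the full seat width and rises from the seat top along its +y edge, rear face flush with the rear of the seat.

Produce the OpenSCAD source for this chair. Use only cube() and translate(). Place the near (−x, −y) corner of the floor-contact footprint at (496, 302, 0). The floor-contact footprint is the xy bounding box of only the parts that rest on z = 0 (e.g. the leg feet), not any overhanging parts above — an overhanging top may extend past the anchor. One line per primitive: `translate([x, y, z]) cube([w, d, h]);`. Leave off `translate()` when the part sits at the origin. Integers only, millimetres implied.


// leg_h = 469 - 31 = 438
translate([496, 302, 438]) cube([401, 439, 31]);
translate([496, 302, 0]) cube([33, 33, 438]);
translate([864, 302, 0]) cube([33, 33, 438]);
translate([496, 708, 0]) cube([33, 33, 438]);
translate([864, 708, 0]) cube([33, 33, 438]);
translate([496, 720, 469]) cube([401, 21, 410]);


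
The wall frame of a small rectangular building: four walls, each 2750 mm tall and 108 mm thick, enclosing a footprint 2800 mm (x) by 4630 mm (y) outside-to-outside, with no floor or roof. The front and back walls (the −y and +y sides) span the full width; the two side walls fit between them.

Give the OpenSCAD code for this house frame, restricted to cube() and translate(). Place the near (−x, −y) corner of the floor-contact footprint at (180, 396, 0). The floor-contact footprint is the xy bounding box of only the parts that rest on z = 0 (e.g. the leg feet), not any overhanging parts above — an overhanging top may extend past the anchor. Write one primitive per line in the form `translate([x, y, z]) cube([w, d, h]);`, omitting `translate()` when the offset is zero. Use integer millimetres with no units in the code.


translate([180, 396, 0]) cube([2800, 108, 2750]);
translate([180, 4918, 0]) cube([2800, 108, 2750]);
translate([180, 504, 0]) cube([108, 4414, 2750]);
translate([2872, 504, 0]) cube([108, 4414, 2750]);


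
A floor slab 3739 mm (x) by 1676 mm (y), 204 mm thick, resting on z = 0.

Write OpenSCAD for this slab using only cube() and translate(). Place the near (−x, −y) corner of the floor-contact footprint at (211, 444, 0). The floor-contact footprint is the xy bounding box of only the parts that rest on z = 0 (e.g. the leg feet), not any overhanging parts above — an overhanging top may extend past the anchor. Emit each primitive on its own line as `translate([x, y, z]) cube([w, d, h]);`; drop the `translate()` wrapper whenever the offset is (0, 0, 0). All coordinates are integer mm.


translate([211, 444, 0]) cube([3739, 1676, 204]);


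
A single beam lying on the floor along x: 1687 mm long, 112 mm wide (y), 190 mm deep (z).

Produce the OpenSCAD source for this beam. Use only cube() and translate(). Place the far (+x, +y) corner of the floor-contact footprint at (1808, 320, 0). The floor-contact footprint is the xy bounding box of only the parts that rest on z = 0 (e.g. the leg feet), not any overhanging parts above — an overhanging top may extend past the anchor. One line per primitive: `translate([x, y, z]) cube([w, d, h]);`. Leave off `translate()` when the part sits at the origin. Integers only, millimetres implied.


translate([121, 208, 0]) cube([1687, 112, 190]);


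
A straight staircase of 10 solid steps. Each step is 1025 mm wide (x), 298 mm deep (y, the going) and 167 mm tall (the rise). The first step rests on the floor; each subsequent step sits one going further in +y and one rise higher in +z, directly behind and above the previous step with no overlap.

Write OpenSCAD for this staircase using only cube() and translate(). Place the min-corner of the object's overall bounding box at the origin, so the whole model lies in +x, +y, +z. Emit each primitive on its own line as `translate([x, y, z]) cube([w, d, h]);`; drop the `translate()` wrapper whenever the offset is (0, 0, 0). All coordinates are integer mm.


cube([1025, 298, 167]);
translate([0, 298, 167]) cube([1025, 298, 167]);
translate([0, 596, 334]) cube([1025, 298, 167]);
translate([0, 894, 501]) cube([1025, 298, 167]);
translate([0, 1192, 668]) cube([1025, 298, 167]);
translate([0, 1490, 835]) cube([1025, 298, 167]);
translate([0, 1788, 1002]) cube([1025, 298, 167]);
translate([0, 2086, 1169]) cube([1025, 298, 167]);
translate([0, 2384, 1336]) cube([1025, 298, 167]);
translate([0, 2682, 1503]) cube([1025, 298, 167]);


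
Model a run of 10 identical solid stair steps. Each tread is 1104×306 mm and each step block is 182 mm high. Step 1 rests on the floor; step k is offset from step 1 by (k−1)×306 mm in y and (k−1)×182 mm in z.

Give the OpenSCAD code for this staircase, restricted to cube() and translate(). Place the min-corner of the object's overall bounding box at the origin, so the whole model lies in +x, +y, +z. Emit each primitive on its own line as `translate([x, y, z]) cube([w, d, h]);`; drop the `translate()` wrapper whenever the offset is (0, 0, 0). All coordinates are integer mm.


cube([1104, 306, 182]);
translate([0, 306, 182]) cube([1104, 306, 182]);
translate([0, 612, 364]) cube([1104, 306, 182]);
translate([0, 918, 546]) cube([1104, 306, 182]);
translate([0, 1224, 728]) cube([1104, 306, 182]);
translate([0, 1530, 910]) cube([1104, 306, 182]);
translate([0, 1836, 1092]) cube([1104, 306, 182]);
translate([0, 2142, 1274]) cube([1104, 306, 182]);
translate([0, 2448, 1456]) cube([1104, 306, 182]);
translate([0, 2754, 1638]) cube([1104, 306, 182]);


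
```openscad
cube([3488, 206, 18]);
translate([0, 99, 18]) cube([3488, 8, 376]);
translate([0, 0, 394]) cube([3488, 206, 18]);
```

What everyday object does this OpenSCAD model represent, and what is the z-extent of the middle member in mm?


An I-beam. The web height is 376 mm.

Two wide flanges with a thin centred web — an I-beam. Overall 412 mm minus two 18 mm flanges gives a web of 412 − 2·18 = 376 mm.


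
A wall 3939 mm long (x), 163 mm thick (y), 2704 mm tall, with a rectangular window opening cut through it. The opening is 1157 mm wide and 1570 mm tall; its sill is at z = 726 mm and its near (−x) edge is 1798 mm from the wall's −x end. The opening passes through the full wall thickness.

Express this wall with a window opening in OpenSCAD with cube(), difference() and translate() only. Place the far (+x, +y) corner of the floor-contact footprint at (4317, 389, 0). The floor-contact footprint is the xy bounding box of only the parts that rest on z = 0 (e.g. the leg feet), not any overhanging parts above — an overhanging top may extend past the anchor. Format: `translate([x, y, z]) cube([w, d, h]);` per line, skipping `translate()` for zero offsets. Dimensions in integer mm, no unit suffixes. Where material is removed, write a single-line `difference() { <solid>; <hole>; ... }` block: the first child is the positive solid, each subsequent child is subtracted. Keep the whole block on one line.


difference() { translate([378, 226, 0]) cube([3939, 163, 2704]); translate([2176, 226, 726]) cube([1157, 163, 1570]); }


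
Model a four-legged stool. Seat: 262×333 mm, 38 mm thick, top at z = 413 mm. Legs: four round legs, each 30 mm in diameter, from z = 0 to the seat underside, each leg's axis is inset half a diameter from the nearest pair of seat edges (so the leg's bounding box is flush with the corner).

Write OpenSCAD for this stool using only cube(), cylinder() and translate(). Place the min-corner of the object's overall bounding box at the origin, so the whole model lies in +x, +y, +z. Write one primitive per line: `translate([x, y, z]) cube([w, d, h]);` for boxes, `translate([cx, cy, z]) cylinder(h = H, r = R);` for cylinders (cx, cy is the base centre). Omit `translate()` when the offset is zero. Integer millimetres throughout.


translate([0, 0, 375]) cube([262, 333, 38]);
translate([15, 15, 0]) cylinder(h = 375, r = 15);
translate([247, 15, 0]) cylinder(h = 375, r = 15);
translate([15, 318, 0]) cylinder(h = 375, r = 15);
translate([247, 318, 0]) cylinder(h = 375, r = 15);


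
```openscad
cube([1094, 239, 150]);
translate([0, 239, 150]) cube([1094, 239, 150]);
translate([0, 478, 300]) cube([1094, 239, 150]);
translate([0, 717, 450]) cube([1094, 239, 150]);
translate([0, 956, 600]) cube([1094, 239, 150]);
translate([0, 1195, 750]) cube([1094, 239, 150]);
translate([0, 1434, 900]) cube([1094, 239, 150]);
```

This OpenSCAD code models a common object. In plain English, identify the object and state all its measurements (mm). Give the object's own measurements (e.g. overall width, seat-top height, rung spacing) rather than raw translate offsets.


A straight staircase of 7 solid steps. Each step is 1094 mm wide (x), 239 mm deep (y, the going) and 150 mm tall (the rise). The first step rests on the floor; each subsequent step sits one going further in +y and one rise higher in +z, directly behind and above the previous step with no overlap.


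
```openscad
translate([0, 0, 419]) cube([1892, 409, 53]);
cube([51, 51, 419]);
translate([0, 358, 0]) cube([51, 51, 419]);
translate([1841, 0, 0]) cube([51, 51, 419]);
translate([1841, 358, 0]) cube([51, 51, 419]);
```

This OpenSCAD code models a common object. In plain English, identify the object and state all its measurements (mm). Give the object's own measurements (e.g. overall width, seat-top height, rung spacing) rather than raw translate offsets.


A long wooden bench with a 1892 mm (x) × 409 mm (y) seat, 53 mm thick, its top surface 472 mm above the floor. Four 51 mm square legs at the seat corners, flush with the edges, run from z = 0 to the seat underside.


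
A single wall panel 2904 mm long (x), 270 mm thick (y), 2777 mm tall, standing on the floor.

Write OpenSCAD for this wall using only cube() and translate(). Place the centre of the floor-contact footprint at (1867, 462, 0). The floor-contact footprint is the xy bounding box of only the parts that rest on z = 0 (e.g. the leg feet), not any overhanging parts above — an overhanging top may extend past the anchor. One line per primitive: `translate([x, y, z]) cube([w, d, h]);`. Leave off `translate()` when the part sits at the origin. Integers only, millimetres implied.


translate([415, 327, 0]) cube([2904, 270, 2777]);


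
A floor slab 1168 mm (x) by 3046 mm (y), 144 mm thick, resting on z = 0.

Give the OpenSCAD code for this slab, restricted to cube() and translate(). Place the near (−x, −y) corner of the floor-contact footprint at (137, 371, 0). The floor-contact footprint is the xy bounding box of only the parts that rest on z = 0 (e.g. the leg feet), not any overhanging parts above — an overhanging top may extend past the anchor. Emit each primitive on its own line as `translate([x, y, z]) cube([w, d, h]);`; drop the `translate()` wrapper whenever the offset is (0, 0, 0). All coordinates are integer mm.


translate([137, 371, 0]) cube([1168, 3046, 144]);


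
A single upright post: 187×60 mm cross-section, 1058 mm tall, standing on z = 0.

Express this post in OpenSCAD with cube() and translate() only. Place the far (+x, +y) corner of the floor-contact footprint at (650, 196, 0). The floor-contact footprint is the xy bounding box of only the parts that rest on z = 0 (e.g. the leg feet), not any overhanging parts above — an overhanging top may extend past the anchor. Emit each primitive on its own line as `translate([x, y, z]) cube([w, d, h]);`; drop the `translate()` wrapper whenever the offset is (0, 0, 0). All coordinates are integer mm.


translate([463, 136, 0]) cube([187, 60, 1058]);


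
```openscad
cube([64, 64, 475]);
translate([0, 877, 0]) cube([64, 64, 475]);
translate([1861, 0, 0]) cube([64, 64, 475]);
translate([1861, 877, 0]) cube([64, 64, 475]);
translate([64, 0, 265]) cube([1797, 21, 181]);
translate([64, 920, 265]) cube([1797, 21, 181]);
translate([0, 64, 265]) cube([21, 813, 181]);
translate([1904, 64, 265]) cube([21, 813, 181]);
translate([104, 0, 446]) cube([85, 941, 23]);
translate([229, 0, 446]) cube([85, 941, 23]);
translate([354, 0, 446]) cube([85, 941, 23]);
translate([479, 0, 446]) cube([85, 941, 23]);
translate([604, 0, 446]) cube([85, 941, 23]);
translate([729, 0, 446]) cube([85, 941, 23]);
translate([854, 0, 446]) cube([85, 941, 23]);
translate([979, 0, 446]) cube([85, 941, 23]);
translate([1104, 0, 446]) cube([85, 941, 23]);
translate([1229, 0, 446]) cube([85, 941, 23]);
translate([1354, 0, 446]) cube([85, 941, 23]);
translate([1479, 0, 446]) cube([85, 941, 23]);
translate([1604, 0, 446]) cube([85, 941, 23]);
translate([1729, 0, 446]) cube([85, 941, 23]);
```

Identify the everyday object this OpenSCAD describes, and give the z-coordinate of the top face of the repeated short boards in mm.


A bed frame. The slat-top height is 469 mm.

Four posts, four rails, and a row of slats — a bed frame. Slats sit on the rails at z = 265 + 181 = 446; with slat thickness 23, the top is 469 mm.


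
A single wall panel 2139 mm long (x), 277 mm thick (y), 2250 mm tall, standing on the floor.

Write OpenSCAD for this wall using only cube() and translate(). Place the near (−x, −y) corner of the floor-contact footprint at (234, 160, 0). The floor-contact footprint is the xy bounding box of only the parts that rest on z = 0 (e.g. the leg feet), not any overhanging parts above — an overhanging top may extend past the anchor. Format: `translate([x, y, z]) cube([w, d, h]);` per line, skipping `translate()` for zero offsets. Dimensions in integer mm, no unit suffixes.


translate([234, 160, 0]) cube([2139, 277, 2250]);


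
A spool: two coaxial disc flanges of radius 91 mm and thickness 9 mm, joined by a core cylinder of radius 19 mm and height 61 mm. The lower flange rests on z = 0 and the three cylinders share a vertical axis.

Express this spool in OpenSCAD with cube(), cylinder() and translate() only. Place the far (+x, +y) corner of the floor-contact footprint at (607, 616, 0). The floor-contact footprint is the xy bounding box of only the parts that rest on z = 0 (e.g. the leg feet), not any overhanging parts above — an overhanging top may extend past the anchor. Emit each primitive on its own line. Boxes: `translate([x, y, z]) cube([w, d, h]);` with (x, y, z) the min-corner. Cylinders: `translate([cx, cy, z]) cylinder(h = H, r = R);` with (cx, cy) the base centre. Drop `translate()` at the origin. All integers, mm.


translate([516, 525, 0]) cylinder(h = 9, r = 91);
translate([516, 525, 9]) cylinder(h = 61, r = 19);
translate([516, 525, 70]) cylinder(h = 9, r = 91);


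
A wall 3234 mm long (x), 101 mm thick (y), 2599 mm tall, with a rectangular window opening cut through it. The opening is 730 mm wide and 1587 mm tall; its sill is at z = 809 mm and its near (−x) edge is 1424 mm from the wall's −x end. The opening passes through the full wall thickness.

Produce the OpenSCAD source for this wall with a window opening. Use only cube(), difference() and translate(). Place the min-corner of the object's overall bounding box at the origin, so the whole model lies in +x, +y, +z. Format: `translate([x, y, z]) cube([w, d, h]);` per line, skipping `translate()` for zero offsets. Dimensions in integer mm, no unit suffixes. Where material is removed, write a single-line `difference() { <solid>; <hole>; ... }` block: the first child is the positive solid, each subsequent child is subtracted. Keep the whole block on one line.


difference() { cube([3234, 101, 2599]); translate([1424, 0, 809]) cube([730, 101, 1587]); }


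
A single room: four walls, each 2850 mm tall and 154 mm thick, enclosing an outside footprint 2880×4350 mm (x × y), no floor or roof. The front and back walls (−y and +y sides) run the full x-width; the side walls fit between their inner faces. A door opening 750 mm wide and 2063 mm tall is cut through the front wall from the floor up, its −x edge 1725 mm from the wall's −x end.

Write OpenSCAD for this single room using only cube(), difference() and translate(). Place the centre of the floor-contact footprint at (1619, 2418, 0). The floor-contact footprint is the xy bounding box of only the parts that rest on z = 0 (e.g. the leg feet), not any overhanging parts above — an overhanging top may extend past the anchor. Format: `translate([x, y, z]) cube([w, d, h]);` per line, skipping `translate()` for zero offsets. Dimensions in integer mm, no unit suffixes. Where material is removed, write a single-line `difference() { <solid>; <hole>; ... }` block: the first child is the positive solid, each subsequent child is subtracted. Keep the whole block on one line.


difference() { translate([179, 243, 0]) cube([2880, 154, 2850]); translate([1904, 243, 0]) cube([750, 154, 2063]); }
translate([179, 4439, 0]) cube([2880, 154, 2850]);
translate([179, 397, 0]) cube([154, 4042, 2850]);
translate([2905, 397, 0]) cube([154, 4042, 2850]);


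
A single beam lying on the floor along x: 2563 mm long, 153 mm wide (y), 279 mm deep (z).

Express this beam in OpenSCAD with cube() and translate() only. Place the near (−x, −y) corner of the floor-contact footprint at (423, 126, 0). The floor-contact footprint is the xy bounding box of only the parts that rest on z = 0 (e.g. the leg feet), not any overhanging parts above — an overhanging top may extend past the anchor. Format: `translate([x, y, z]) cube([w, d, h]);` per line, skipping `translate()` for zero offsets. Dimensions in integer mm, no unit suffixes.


translate([423, 126, 0]) cube([2563, 153, 279]);


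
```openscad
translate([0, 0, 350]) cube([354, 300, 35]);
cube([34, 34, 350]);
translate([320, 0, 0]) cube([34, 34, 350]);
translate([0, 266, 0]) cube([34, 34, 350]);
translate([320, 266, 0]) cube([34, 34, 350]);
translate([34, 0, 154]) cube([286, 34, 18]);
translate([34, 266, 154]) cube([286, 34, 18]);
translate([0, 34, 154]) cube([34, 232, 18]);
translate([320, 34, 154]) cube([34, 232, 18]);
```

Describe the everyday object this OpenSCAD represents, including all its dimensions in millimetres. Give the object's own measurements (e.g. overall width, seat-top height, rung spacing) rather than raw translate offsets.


A four-legged stool. The seat is a 354×300×35 mm slab whose top surface is at z = 385 mm; four square legs, each 34×34 mm in cross-section, run from the floor (z = 0) to the underside of the seat, each flush with a corner of the seat. Four stretchers, 34 mm wide and 18 mm tall, connect adjacent legs with their undersides at z = 154 mm, each running between the inner faces of the legs it joins and aligned with the legs' outer faces on the other axis.


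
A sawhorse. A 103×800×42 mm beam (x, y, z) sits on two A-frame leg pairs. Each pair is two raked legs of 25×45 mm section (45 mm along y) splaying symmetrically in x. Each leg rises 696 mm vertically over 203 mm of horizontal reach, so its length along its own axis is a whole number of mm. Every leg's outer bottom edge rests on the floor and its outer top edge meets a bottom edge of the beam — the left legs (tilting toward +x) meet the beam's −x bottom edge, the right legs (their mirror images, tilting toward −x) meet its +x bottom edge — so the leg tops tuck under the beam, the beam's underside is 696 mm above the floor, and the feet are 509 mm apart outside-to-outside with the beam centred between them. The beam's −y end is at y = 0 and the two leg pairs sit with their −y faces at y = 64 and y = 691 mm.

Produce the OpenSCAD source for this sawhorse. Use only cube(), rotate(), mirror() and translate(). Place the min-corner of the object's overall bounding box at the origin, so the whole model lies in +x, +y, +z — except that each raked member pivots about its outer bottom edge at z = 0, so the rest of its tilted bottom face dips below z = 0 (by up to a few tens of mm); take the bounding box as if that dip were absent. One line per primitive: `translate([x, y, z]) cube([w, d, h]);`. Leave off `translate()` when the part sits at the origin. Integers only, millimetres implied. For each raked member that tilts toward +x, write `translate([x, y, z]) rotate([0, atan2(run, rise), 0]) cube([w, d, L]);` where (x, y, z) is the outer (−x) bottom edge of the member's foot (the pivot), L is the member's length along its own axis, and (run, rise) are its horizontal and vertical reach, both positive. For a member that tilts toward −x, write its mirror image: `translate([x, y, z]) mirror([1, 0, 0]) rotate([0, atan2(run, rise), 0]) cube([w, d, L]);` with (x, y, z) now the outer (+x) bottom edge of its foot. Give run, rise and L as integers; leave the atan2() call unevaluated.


translate([203, 0, 696]) cube([103, 800, 42]);
translate([0, 64, 0]) rotate([0, atan2(203, 696), 0]) cube([25, 45, 725]);
translate([509, 64, 0]) mirror([1, 0, 0]) rotate([0, atan2(203, 696), 0]) cube([25, 45, 725]);
translate([0, 691, 0]) rotate([0, atan2(203, 696), 0]) cube([25, 45, 725]);
translate([509, 691, 0]) mirror([1, 0, 0]) rotate([0, atan2(203, 696), 0]) cube([25, 45, 725]);


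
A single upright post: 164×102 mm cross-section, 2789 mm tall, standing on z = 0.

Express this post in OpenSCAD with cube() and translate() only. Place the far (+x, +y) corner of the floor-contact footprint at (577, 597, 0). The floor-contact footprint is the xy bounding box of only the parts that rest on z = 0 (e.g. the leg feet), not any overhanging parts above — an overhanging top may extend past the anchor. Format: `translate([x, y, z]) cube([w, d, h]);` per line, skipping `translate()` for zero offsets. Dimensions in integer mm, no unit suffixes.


translate([413, 495, 0]) cube([164, 102, 2789]);


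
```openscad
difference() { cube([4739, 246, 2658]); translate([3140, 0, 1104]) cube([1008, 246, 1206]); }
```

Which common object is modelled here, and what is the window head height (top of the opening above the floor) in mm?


A wall with a window opening. The window head height is 2310 mm.

A wall with a rectangular opening subtracted — a window. Sill at z = 1104, opening 1206 mm tall, so the head is at 1104 + 1206 = 2310 mm.


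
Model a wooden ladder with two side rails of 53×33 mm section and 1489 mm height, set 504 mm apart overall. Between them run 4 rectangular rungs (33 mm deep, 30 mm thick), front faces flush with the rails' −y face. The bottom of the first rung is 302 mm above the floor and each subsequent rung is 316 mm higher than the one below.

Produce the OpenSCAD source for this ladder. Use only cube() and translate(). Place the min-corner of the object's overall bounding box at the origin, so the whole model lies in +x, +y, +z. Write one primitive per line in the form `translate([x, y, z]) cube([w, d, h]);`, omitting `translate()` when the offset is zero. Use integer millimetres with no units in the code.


cube([53, 33, 1489]);
translate([451, 0, 0]) cube([53, 33, 1489]);
translate([53, 0, 302]) cube([398, 33, 30]);
translate([53, 0, 618]) cube([398, 33, 30]);
translate([53, 0, 934]) cube([398, 33, 30]);
translate([53, 0, 1250]) cube([398, 33, 30]);


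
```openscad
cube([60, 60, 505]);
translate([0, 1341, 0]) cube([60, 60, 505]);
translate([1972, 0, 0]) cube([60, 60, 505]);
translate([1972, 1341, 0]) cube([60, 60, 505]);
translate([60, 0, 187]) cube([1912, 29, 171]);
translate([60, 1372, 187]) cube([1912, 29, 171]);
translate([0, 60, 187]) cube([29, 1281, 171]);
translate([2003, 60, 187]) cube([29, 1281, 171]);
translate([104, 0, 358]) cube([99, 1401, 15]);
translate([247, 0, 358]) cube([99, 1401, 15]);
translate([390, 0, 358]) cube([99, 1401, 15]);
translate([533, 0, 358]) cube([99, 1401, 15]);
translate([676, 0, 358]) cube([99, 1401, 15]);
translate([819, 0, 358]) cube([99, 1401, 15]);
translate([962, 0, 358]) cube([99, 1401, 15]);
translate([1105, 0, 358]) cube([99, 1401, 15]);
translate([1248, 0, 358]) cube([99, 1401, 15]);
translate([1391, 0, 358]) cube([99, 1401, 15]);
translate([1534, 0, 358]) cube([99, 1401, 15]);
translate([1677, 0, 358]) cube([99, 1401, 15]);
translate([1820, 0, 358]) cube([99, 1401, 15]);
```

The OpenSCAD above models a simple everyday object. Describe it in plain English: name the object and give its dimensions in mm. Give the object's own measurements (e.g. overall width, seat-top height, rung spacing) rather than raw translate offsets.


A bed frame 2032 mm long (x) by 1401 mm wide (y). Four 60×60 mm corner posts, 505 mm tall, at the corners of the footprint. Four rails of 29 mm thickness and 171 mm height run between adjacent posts with their undersides at z = 187 mm, their outer faces flush with the outside of the frame (the two x-running rails run between the posts' inner faces; the two y-running rails run between the posts' inner faces). 13 slats, each 99 mm wide (x) and 15 mm thick, lie across the top of the two x-running rails, running the full 1401 mm width of the frame in y; along x they sit between the end posts with a 44 mm gap after the −x posts and between neighbouring slats, leaving 53 mm before the +x posts.


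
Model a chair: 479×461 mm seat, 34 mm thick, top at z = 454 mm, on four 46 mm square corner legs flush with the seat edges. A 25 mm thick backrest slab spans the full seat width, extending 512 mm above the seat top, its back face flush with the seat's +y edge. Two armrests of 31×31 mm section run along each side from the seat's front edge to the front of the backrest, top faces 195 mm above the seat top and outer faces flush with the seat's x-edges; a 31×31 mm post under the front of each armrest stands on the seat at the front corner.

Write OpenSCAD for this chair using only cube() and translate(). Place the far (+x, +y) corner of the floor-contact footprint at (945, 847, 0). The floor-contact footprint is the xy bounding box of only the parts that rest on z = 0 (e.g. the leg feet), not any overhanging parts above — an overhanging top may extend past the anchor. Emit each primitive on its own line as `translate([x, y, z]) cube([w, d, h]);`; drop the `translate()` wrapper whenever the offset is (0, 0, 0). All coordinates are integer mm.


translate([466, 386, 420]) cube([479, 461, 34]);
translate([466, 386, 0]) cube([46, 46, 420]);
translate([899, 386, 0]) cube([46, 46, 420]);
translate([466, 801, 0]) cube([46, 46, 420]);
translate([899, 801, 0]) cube([46, 46, 420]);
translate([466, 822, 454]) cube([479, 25, 512]);
translate([466, 386, 618]) cube([31, 436, 31]);
translate([914, 386, 618]) cube([31, 436, 31]);
translate([466, 386, 454]) cube([31, 31, 164]);
translate([914, 386, 454]) cube([31, 31, 164]);


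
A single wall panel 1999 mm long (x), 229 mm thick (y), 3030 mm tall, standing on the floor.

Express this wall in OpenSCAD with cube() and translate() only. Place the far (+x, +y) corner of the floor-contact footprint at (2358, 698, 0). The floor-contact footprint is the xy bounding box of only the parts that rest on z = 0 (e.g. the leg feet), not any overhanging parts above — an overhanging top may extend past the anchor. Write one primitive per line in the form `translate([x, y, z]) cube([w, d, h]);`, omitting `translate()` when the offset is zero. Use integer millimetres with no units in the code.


translate([359, 469, 0]) cube([1999, 229, 3030]);


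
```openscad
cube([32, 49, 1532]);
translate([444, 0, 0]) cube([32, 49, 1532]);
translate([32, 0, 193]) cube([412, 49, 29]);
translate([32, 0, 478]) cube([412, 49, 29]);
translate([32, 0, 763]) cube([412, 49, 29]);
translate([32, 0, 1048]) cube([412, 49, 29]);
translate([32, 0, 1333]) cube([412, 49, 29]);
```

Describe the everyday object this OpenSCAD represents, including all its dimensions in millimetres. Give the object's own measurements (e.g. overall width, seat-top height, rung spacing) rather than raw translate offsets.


A straight ladder. Two 32×49 mm vertical rails, 1532 mm tall, stand 476 mm apart (outside-to-outside) with their front faces coplanar on the −y side. 5 rungs, each 49 mm deep and 29 mm tall, span between the inner faces of the rails, front faces flush with the rails. The lowest rung's underside is at z = 193 mm and rungs are spaced 285 mm apart (underside to underside).


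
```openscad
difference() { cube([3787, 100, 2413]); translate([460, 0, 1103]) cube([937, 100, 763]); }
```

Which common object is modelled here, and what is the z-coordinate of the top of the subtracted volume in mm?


A wall with a window opening. The window head height is 1866 mm.

A wall with a rectangular opening subtracted — a window. Sill at z = 1103, opening 763 mm tall, so the head is at 1103 + 763 = 1866 mm.
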